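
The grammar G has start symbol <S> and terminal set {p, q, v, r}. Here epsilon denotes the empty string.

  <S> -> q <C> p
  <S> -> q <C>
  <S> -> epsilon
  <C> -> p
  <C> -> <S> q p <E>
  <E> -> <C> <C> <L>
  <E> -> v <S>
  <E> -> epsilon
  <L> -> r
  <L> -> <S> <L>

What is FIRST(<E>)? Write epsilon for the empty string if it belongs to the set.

FIRST(<S>): from <S>->q <C> p we get {q}; from <S>->q <C> we get {q}; from <S>->epsilon we get {epsilon}. So FIRST(<S>) = {epsilon, q}.
FIRST(<C>): from <C>->p we get {p}; from <C>-><S> q p <E> we get {q}. So FIRST(<C>) = {p, q}.
FIRST(<L>): from <L>->r we get {r}; from <L>-><S> <L> we get {q, r}. So FIRST(<L>) = {q, r}.
FIRST(<E>): from <E>-><C> <C> <L> we get {p, q}; from <E>->v <S> we get {v}; from <E>->epsilon we get {epsilon}. So FIRST(<E>) = {epsilon, p, q, v}.

{epsilon, p, q, v}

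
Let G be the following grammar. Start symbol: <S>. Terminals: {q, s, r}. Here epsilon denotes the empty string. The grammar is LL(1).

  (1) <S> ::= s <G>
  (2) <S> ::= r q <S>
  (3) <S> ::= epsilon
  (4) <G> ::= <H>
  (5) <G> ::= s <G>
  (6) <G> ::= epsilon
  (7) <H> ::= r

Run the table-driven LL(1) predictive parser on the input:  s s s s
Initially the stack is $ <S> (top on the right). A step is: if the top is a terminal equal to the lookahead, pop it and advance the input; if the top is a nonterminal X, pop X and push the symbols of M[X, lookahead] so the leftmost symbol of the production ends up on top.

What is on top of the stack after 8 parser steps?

<G>

     Stack    Input      Action
  1  $ <S>    s s s s $  expand <S> ::= s <G>
  2  $ <G> s  s s s s $  match s
  3  $ <G>    s s s $    expand <G> ::= s <G>
  4  $ <G> s  s s s $    match s
  5  $ <G>    s s $      expand <G> ::= s <G>
  6  $ <G> s  s s $      match s
  7  $ <G>    s $        expand <G> ::= s <G>
  8  $ <G> s  s $        match s
Stack after step 8: $ <G> (top = <G>).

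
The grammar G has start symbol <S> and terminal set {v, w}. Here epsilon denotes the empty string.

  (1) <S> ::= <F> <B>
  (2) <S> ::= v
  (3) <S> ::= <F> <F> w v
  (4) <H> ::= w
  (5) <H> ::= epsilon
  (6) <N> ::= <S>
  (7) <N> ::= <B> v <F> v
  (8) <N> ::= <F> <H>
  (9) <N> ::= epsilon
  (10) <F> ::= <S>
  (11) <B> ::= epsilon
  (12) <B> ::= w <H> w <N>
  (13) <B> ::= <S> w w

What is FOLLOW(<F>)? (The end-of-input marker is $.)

FIRST(<H>) = {epsilon, w}
FIRST(<S>) = {v}  (via <F> <B>, <F> <F> w v)
FIRST(<F>) = {v}  (via <S>)
FIRST(<B>) = {epsilon, v, w}  (via <S> w w)
FIRST(<N>) = {epsilon, v, w}  (via <S>, <B> v <F> v, <F> <H>)
FOLLOW(<S>) includes $ since <S> is the start symbol.
FOLLOW(<S>): in <N>::=<S>, the suffix after <S> is empty, so FOLLOW(<S>) ⊇ FOLLOW(<N>) = {$, v, w}; in <F>::=<S>, the suffix after <S> is empty, so FOLLOW(<S>) ⊇ FOLLOW(<F>) = {$, v, w}; in <B>::=<S> w w, <S> is followed by w w with FIRST {w}. Thus FOLLOW(<S>) = {$, v, w}.
FOLLOW(<B>): in <S>::=<F> <B>, the suffix after <B> is empty, so FOLLOW(<B>) ⊇ FOLLOW(<S>) = {$, v, w}; in <N>::=<B> v <F> v, <B> is followed by v <F> v with FIRST {v}. Thus FOLLOW(<B>) = {$, v, w}.
FOLLOW(<N>): in <B>::=w <H> w <N>, the suffix after <N> is empty, so FOLLOW(<N>) ⊇ FOLLOW(<B>) = {$, v, w}. Thus FOLLOW(<N>) = {$, v, w}.
FOLLOW(<H>): in <N>::=<F> <H>, the suffix after <H> is empty, so FOLLOW(<H>) ⊇ FOLLOW(<N>) = {$, v, w}; in <B>::=w <H> w <N>, <H> is followed by w <N> with FIRST {w}. Thus FOLLOW(<H>) = {$, v, w}.
FOLLOW(<F>): in <S>::=<F> <B>, <F> is followed by <B> with FIRST {epsilon, v, w}; in <S>::=<F> <B>, the suffix after <F> is nullable, so FOLLOW(<F>) ⊇ FOLLOW(<S>) = {$, v, w}; in <S>::=<F> <F> w v (occurrence 1), <F> is followed by <F> w v with FIRST {v}; in <S>::=<F> <F> w v (occurrence 2), <F> is followed by w v with FIRST {w}; in <N>::=<B> v <F> v, <F> is followed by v with FIRST {v}; in <N>::=<F> <H>, <F> is followed by <H> with FIRST {epsilon, w}; in <N>::=<F> <H>, the suffix after <F> is nullable, so FOLLOW(<F>) ⊇ FOLLOW(<N>) = {$, v, w}. Thus FOLLOW(<F>) = {$, v, w}.

{$, v, w}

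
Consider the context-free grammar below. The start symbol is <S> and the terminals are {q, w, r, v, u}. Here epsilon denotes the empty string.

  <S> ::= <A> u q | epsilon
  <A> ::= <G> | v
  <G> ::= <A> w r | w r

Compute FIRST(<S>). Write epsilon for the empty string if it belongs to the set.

{epsilon, v, w}

FIRST(<S>): from <S>::=<A> u q we get {v, w}; from <S>::=epsilon we get {epsilon}. So FIRST(<S>) = {epsilon, v, w}.
FIRST(<A>): from <A>::=<G> we get {v, w}; from <A>::=v we get {v}. So FIRST(<A>) = {v, w}.
FIRST(<G>): from <G>::=<A> w r we get {v, w}; from <G>::=w r we get {w}. So FIRST(<G>) = {v, w}.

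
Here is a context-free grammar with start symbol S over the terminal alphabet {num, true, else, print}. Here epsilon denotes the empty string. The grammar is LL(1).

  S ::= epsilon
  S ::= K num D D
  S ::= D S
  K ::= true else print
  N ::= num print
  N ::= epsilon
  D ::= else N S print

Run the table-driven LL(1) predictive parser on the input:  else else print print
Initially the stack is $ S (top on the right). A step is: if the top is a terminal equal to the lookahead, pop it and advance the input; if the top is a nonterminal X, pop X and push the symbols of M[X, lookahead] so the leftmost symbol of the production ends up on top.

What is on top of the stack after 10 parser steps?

step 1: stack=$ S  input=else else print print $  — expand S ::= D S
step 2: stack=$ S D  input=else else print print $  — expand D ::= else N S print
step 3: stack=$ S print S N else  input=else else print print $  — match else
step 4: stack=$ S print S N  input=else print print $  — expand N ::= epsilon
step 5: stack=$ S print S  input=else print print $  — expand S ::= D S
step 6: stack=$ S print S D  input=else print print $  — expand D ::= else N S print
step 7: stack=$ S print S print S N else  input=else print print $  — match else
step 8: stack=$ S print S print S N  input=print print $  — expand N ::= epsilon
step 9: stack=$ S print S print S  input=print print $  — expand S ::= epsilon
step 10: stack=$ S print S print  input=print print $  — match print
Stack after step 10: $ S print S (top = S).

S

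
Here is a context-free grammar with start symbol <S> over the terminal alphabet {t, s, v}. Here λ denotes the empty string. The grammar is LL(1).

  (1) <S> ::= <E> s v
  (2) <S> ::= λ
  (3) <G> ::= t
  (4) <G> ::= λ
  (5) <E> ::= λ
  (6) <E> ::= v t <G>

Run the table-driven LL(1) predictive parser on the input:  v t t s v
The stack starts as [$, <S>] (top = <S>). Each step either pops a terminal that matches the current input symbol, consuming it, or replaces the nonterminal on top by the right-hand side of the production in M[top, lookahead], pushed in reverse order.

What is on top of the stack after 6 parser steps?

s

step 1: stack=$ <S>  input=v t t s v $  — expand <S> ::= <E> s v
step 2: stack=$ v s <E>  input=v t t s v $  — expand <E> ::= v t <G>
step 3: stack=$ v s <G> t v  input=v t t s v $  — match v
step 4: stack=$ v s <G> t  input=t t s v $  — match t
step 5: stack=$ v s <G>  input=t s v $  — expand <G> ::= t
step 6: stack=$ v s t  input=t s v $  — match t
Stack after step 6: $ v s (top = s).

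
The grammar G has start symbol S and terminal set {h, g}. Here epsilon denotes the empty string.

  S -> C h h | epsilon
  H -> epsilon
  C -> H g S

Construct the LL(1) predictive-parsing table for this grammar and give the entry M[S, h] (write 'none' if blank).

FIRST(H): from H->epsilon we get {epsilon}. So FIRST(H) = {epsilon}.
FIRST(C): from C->H g S we get {g}. So FIRST(C) = {g}.
FIRST(S): from S->C h h we get {g}; from S->epsilon we get {epsilon}. So FIRST(S) = {epsilon, g}.
FOLLOW(S) includes $ since S is the start symbol.
FOLLOW(C): in S->C h h, C is followed by h h with FIRST {h}. Thus FOLLOW(C) = {h}.
FOLLOW(S): in C->H g S, the suffix after S is empty, so FOLLOW(S) ⊇ FOLLOW(C) = {h}. Thus FOLLOW(S) = {$, h}.
For S -> C h h: FIRST(C h h) = {g}, so it goes in M[S, t] for t ∈ {g}.
For S -> epsilon: FIRST(epsilon) = {epsilon}, so it goes in M[S, t] for t ∈ {}; since epsilon ∈ FIRST, also for every t ∈ FOLLOW(S) = {$, h}.

S -> epsilon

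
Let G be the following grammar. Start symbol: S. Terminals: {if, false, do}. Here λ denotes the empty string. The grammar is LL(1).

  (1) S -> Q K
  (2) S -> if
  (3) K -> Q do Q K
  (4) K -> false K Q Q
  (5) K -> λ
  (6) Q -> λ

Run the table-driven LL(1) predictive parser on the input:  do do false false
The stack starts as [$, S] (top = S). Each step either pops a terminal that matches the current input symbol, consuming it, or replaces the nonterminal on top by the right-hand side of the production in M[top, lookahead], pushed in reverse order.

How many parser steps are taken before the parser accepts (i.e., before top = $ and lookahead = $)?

      Stack              Input                Action
   1  $ S                do do false false $  expand S -> Q K
   2  $ K Q              do do false false $  expand Q -> λ
   3  $ K                do do false false $  expand K -> Q do Q K
   4  $ K Q do Q         do do false false $  expand Q -> λ
   5  $ K Q do           do do false false $  match do
   6  $ K Q              do false false $     expand Q -> λ
   7  $ K                do false false $     expand K -> Q do Q K
   8  $ K Q do Q         do false false $     expand Q -> λ
   9  $ K Q do           do false false $     match do
  10  $ K Q              false false $        expand Q -> λ
  11  $ K                false false $        expand K -> false K Q Q
  12  $ Q Q K false      false false $        match false
  13  $ Q Q K            false $              expand K -> false K Q Q
  14  $ Q Q Q Q K false  false $              match false
  15  $ Q Q Q Q K        $                    expand K -> λ
  16  $ Q Q Q Q          $                    expand Q -> λ
  17  $ Q Q Q            $                    expand Q -> λ
  18  $ Q Q              $                    expand Q -> λ
  19  $ Q                $                    expand Q -> λ
Accept reached after 19 steps.

19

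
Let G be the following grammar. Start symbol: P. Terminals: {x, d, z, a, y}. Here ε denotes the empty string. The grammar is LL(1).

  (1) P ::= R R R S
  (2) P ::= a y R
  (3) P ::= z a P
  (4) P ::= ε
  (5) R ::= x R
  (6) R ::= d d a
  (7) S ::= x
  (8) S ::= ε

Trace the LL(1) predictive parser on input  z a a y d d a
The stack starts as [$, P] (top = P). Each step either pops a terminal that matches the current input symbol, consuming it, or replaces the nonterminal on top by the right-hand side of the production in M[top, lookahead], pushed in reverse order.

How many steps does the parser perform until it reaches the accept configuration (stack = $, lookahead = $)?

      Stack    Input            Action
   1  $ P      z a a y d d a $  expand P ::= z a P
   2  $ P a z  z a a y d d a $  match z
   3  $ P a    a a y d d a $    match a
   4  $ P      a y d d a $      expand P ::= a y R
   5  $ R y a  a y d d a $      match a
   6  $ R y    y d d a $        match y
   7  $ R      d d a $          expand R ::= d d a
   8  $ a d d  d d a $          match d
   9  $ a d    d a $            match d
  10  $ a      a $              match a
Accept reached after 10 steps.

10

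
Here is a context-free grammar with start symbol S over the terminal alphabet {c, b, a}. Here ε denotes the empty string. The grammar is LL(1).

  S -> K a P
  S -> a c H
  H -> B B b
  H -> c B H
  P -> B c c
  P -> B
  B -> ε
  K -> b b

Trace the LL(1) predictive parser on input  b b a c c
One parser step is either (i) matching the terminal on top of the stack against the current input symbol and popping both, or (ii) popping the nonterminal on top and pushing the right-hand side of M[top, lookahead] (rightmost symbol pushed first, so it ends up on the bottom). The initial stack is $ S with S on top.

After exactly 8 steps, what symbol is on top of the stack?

step 1: stack=$ S  input=b b a c c $  — expand S -> K a P
step 2: stack=$ P a K  input=b b a c c $  — expand K -> b b
step 3: stack=$ P a b b  input=b b a c c $  — match b
step 4: stack=$ P a b  input=b a c c $  — match b
step 5: stack=$ P a  input=a c c $  — match a
step 6: stack=$ P  input=c c $  — expand P -> B c c
step 7: stack=$ c c B  input=c c $  — expand B -> ε
step 8: stack=$ c c  input=c c $  — match c
Stack after step 8: $ c (top = c).

c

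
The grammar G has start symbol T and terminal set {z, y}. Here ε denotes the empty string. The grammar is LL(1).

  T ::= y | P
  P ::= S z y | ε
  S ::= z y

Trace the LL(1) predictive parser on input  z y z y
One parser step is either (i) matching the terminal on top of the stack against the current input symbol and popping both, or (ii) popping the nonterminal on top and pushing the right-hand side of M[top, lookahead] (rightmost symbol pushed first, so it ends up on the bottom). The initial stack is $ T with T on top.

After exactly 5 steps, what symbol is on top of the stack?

     Stack      Input      Action
  1  $ T        z y z y $  expand T ::= P
  2  $ P        z y z y $  expand P ::= S z y
  3  $ y z S    z y z y $  expand S ::= z y
  4  $ y z y z  z y z y $  match z
  5  $ y z y    y z y $    match y
Stack after step 5: $ y z (top = z).

z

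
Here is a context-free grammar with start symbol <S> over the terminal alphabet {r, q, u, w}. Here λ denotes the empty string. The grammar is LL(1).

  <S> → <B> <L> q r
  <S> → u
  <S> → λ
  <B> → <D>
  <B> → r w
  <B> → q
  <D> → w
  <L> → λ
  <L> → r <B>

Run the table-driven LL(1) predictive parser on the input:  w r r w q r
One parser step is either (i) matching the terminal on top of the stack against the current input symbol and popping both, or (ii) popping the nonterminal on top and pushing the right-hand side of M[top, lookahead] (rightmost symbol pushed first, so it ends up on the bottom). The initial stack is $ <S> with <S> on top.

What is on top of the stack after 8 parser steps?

w

     Stack          Input          Action
  1  $ <S>          w r r w q r $  expand <S> → <B> <L> q r
  2  $ r q <L> <B>  w r r w q r $  expand <B> → <D>
  3  $ r q <L> <D>  w r r w q r $  expand <D> → w
  4  $ r q <L> w    w r r w q r $  match w
  5  $ r q <L>      r r w q r $    expand <L> → r <B>
  6  $ r q <B> r    r r w q r $    match r
  7  $ r q <B>      r w q r $      expand <B> → r w
  8  $ r q w r      r w q r $      match r
Stack after step 8: $ r q w (top = w).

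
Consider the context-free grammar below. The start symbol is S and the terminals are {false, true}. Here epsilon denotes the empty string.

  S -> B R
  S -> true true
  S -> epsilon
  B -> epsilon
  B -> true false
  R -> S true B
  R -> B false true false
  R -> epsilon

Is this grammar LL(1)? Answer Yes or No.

No

FIRST(S) = {epsilon, false, true}
FIRST(B) = {epsilon, true}
FIRST(R) = {epsilon, false, true}
FOLLOW(S) = {$, true}
FOLLOW(B) = {$, false, true}
FOLLOW(R) = {$, true}
Cell M[B, true] receives both B -> epsilon and B -> true false — the grammar is not LL(1).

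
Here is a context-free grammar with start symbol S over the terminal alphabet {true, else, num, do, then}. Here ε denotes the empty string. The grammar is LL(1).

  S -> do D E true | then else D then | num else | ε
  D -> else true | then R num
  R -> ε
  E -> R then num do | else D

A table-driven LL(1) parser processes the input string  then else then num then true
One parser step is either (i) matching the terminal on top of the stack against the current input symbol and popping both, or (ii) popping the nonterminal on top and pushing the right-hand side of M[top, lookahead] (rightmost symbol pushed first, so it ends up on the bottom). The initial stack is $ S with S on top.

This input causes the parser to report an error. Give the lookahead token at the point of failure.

true

     Stack               Input                           Action
  1  $ S                 then else then num then true $  expand S -> then else D then
  2  $ then D else then  then else then num then true $  match then
  3  $ then D else       else then num then true $       match else
  4  $ then D            then num then true $            expand D -> then R num
  5  $ then num R then   then num then true $            match then
  6  $ then num R        num then true $                 expand R -> ε
  7  $ then num          num then true $                 match num
  8  $ then              then true $                     match then
  9  $                   true $                          error: stack empty but input remains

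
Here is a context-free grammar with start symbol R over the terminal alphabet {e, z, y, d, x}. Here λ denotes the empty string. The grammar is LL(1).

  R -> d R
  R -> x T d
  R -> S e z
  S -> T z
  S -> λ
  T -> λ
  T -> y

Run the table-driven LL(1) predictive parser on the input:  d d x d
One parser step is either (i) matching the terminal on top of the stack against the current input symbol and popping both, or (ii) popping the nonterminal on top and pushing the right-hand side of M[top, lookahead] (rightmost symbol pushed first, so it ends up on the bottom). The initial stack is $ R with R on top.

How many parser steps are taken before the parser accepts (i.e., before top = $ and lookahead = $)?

8

step 1: stack=$ R  input=d d x d $  — expand R -> d R
step 2: stack=$ R d  input=d d x d $  — match d
step 3: stack=$ R  input=d x d $  — expand R -> d R
step 4: stack=$ R d  input=d x d $  — match d
step 5: stack=$ R  input=x d $  — expand R -> x T d
step 6: stack=$ d T x  input=x d $  — match x
step 7: stack=$ d T  input=d $  — expand T -> λ
step 8: stack=$ d  input=d $  — match d
Accept reached after 8 steps.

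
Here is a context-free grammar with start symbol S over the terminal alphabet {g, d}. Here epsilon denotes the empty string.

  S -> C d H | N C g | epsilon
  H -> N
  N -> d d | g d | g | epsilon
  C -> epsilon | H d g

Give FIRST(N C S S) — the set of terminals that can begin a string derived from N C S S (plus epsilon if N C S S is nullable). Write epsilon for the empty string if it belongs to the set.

{epsilon, d, g}

FIRST(N) = {epsilon, d, g}
FIRST(H) = {epsilon, d, g}  (via N)
FIRST(C) = {epsilon, d, g}  (via H d g)
FIRST(S) = {epsilon, d, g}  (via C d H, N C g)
FIRST(N C S S): take FIRST of each symbol in turn, carrying on past any symbol whose FIRST contains epsilon; result {epsilon, d, g}.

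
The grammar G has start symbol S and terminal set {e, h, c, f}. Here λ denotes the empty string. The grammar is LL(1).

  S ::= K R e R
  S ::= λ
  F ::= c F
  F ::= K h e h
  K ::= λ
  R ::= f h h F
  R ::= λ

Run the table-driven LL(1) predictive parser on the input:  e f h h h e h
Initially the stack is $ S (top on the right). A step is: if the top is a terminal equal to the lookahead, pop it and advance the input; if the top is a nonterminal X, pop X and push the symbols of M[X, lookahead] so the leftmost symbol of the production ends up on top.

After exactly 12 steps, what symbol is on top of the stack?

h

      Stack      Input            Action
   1  $ S        e f h h h e h $  expand S ::= K R e R
   2  $ R e R K  e f h h h e h $  expand K ::= λ
   3  $ R e R    e f h h h e h $  expand R ::= λ
   4  $ R e      e f h h h e h $  match e
   5  $ R        f h h h e h $    expand R ::= f h h F
   6  $ F h h f  f h h h e h $    match f
   7  $ F h h    h h h e h $      match h
   8  $ F h      h h e h $        match h
   9  $ F        h e h $          expand F ::= K h e h
  10  $ h e h K  h e h $          expand K ::= λ
  11  $ h e h    h e h $          match h
  12  $ h e      e h $            match e
Stack after step 12: $ h (top = h).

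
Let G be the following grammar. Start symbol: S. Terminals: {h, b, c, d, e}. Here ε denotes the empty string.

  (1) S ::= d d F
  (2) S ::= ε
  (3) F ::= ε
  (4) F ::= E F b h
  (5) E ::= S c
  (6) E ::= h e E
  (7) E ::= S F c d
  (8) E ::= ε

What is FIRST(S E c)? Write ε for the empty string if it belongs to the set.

FIRST(S) = {ε, d}
FIRST(F) = {ε, b, c, d, h}  (via E F b h)
FIRST(E) = {ε, b, c, d, h}  (via S c, S F c d)
FIRST(S E c): take FIRST of each symbol in turn, carrying on past any symbol whose FIRST contains ε; result {b, c, d, h}.

{b, c, d, h}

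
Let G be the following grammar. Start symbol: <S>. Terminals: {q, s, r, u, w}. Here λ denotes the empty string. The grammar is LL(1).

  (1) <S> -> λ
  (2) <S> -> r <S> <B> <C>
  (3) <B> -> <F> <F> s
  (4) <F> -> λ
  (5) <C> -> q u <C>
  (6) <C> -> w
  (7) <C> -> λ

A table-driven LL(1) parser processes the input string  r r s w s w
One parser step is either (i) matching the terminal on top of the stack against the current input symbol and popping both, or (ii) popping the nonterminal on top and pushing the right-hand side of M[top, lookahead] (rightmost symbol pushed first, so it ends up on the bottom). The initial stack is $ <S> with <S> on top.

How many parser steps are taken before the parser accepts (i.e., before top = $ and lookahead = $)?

17

step 1: stack=$ <S>  input=r r s w s w $  — expand <S> -> r <S> <B> <C>
step 2: stack=$ <C> <B> <S> r  input=r r s w s w $  — match r
step 3: stack=$ <C> <B> <S>  input=r s w s w $  — expand <S> -> r <S> <B> <C>
step 4: stack=$ <C> <B> <C> <B> <S> r  input=r s w s w $  — match r
step 5: stack=$ <C> <B> <C> <B> <S>  input=s w s w $  — expand <S> -> λ
step 6: stack=$ <C> <B> <C> <B>  input=s w s w $  — expand <B> -> <F> <F> s
step 7: stack=$ <C> <B> <C> s <F> <F>  input=s w s w $  — expand <F> -> λ
step 8: stack=$ <C> <B> <C> s <F>  input=s w s w $  — expand <F> -> λ
step 9: stack=$ <C> <B> <C> s  input=s w s w $  — match s
step 10: stack=$ <C> <B> <C>  input=w s w $  — expand <C> -> w
step 11: stack=$ <C> <B> w  input=w s w $  — match w
step 12: stack=$ <C> <B>  input=s w $  — expand <B> -> <F> <F> s
step 13: stack=$ <C> s <F> <F>  input=s w $  — expand <F> -> λ
step 14: stack=$ <C> s <F>  input=s w $  — expand <F> -> λ
step 15: stack=$ <C> s  input=s w $  — match s
step 16: stack=$ <C>  input=w $  — expand <C> -> w
step 17: stack=$ w  input=w $  — match w
Accept reached after 17 steps.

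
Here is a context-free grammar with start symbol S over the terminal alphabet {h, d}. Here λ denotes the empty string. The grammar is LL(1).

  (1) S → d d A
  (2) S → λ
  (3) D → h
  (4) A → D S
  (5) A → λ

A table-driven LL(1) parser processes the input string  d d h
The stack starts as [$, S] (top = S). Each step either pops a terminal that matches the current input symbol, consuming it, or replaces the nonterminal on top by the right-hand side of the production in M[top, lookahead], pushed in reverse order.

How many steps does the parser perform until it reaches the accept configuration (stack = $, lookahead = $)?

7

step 1: stack=$ S  input=d d h $  — expand S → d d A
step 2: stack=$ A d d  input=d d h $  — match d
step 3: stack=$ A d  input=d h $  — match d
step 4: stack=$ A  input=h $  — expand A → D S
step 5: stack=$ S D  input=h $  — expand D → h
step 6: stack=$ S h  input=h $  — match h
step 7: stack=$ S  input=$  — expand S → λ
Accept reached after 7 steps.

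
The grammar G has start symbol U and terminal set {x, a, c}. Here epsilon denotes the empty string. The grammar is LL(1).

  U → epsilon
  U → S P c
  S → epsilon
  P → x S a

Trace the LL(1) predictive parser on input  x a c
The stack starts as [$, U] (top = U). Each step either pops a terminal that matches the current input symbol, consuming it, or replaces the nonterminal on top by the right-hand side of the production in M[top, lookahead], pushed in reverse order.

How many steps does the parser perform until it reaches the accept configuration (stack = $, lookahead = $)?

step 1: stack=$ U  input=x a c $  — expand U → S P c
step 2: stack=$ c P S  input=x a c $  — expand S → epsilon
step 3: stack=$ c P  input=x a c $  — expand P → x S a
step 4: stack=$ c a S x  input=x a c $  — match x
step 5: stack=$ c a S  input=a c $  — expand S → epsilon
step 6: stack=$ c a  input=a c $  — match a
step 7: stack=$ c  input=c $  — match c
Accept reached after 7 steps.

7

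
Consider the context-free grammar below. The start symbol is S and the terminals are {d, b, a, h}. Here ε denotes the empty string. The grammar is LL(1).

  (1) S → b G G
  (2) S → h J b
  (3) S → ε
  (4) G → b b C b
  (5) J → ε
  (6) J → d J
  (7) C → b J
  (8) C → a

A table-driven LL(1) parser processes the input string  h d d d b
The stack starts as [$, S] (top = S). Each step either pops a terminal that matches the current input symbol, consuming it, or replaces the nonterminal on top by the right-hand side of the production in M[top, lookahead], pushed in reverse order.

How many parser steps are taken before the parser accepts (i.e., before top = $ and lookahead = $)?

      Stack    Input        Action
   1  $ S      h d d d b $  expand S → h J b
   2  $ b J h  h d d d b $  match h
   3  $ b J    d d d b $    expand J → d J
   4  $ b J d  d d d b $    match d
   5  $ b J    d d b $      expand J → d J
   6  $ b J d  d d b $      match d
   7  $ b J    d b $        expand J → d J
   8  $ b J d  d b $        match d
   9  $ b J    b $          expand J → ε
  10  $ b      b $          match b
Accept reached after 10 steps.

10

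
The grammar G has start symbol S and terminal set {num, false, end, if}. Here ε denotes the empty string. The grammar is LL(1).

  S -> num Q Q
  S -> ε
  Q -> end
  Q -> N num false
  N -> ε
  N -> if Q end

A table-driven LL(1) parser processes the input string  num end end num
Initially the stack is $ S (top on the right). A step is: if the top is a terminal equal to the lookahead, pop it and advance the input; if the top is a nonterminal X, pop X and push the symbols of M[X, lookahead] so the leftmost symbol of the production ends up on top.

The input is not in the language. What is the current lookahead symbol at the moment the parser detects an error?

     Stack      Input              Action
  1  $ S        num end end num $  expand S -> num Q Q
  2  $ Q Q num  num end end num $  match num
  3  $ Q Q      end end num $      expand Q -> end
  4  $ Q end    end end num $      match end
  5  $ Q        end num $          expand Q -> end
  6  $ end      end num $          match end
  7  $          num $              error: stack empty but input remains

num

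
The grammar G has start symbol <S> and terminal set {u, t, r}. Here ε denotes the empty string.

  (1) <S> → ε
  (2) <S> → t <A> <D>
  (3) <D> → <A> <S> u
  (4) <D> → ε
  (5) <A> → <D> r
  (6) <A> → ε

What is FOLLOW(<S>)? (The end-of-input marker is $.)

FIRST(<S>): from <S>→ε we get {ε}; from <S>→t <A> <D> we get {t}. So FIRST(<S>) = {ε, t}.
FIRST(<D>): from <D>→<A> <S> u we get {r, t, u}; from <D>→ε we get {ε}. So FIRST(<D>) = {ε, r, t, u}.
FIRST(<A>): from <A>→<D> r we get {r, t, u}; from <A>→ε we get {ε}. So FIRST(<A>) = {ε, r, t, u}.
FOLLOW(<S>) includes $ since <S> is the start symbol.
FOLLOW(<S>): in <D>→<A> <S> u, <S> is followed by u with FIRST {u}. Thus FOLLOW(<S>) = {$, u}.
FOLLOW(<D>): in <S>→t <A> <D>, the suffix after <D> is empty, so FOLLOW(<D>) ⊇ FOLLOW(<S>) = {$, u}; in <A>→<D> r, <D> is followed by r with FIRST {r}. Thus FOLLOW(<D>) = {$, r, u}.
FOLLOW(<A>): in <S>→t <A> <D>, <A> is followed by <D> with FIRST {ε, r, t, u}; in <S>→t <A> <D>, the suffix after <A> is nullable, so FOLLOW(<A>) ⊇ FOLLOW(<S>) = {$, u}; in <D>→<A> <S> u, <A> is followed by <S> u with FIRST {t, u}. Thus FOLLOW(<A>) = {$, r, t, u}.

{$, u}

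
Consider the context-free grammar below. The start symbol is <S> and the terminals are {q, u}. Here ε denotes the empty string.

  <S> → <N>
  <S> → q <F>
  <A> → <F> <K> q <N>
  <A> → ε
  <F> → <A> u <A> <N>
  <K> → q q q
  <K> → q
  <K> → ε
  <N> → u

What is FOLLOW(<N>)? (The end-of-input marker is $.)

FIRST(<K>) = {ε, q}
FIRST(<N>) = {u}
FIRST(<S>) = {q, u}  (via <N>)
FIRST(<A>) = {ε, u}  (via <F> <K> q <N>)
FIRST(<F>) = {u}  (via <A> u <A> <N>)
FOLLOW(<S>) includes $ since <S> is the start symbol.
FOLLOW(<S>): <S> appears on no right-hand side. Thus FOLLOW(<S>) = {$}.
FOLLOW(<A>): in <F>→<A> u <A> <N> (occurrence 1), <A> is followed by u <A> <N> with FIRST {u}; in <F>→<A> u <A> <N> (occurrence 2), <A> is followed by <N> with FIRST {u}. Thus FOLLOW(<A>) = {u}.
FOLLOW(<F>): in <S>→q <F>, the suffix after <F> is empty, so FOLLOW(<F>) ⊇ FOLLOW(<S>) = {$}; in <A>→<F> <K> q <N>, <F> is followed by <K> q <N> with FIRST {q}. Thus FOLLOW(<F>) = {$, q}.
FOLLOW(<K>): in <A>→<F> <K> q <N>, <K> is followed by q <N> with FIRST {q}. Thus FOLLOW(<K>) = {q}.
FOLLOW(<N>): in <S>→<N>, the suffix after <N> is empty, so FOLLOW(<N>) ⊇ FOLLOW(<S>) = {$}; in <A>→<F> <K> q <N>, the suffix after <N> is empty, so FOLLOW(<N>) ⊇ FOLLOW(<A>) = {u}; in <F>→<A> u <A> <N>, the suffix after <N> is empty, so FOLLOW(<N>) ⊇ FOLLOW(<F>) = {$, q}. Thus FOLLOW(<N>) = {$, q, u}.

{$, q, u}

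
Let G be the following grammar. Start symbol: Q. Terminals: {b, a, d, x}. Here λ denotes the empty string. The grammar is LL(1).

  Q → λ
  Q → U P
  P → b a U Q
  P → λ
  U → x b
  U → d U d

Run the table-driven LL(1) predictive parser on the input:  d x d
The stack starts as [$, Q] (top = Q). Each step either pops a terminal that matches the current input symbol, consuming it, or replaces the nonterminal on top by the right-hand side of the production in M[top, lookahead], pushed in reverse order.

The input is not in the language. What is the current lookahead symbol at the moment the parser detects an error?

step 1: stack=$ Q  input=d x d $  — expand Q → U P
step 2: stack=$ P U  input=d x d $  — expand U → d U d
step 3: stack=$ P d U d  input=d x d $  — match d
step 4: stack=$ P d U  input=x d $  — expand U → x b
step 5: stack=$ P d b x  input=x d $  — match x
step 6: stack=$ P d b  input=d $  — error: top is terminal b but lookahead is d

d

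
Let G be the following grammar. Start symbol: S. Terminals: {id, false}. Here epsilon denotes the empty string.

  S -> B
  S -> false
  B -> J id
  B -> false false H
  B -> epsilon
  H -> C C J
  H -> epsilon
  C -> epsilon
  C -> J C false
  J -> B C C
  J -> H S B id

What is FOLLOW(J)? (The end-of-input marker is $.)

FIRST(S): from S->B we get {epsilon, false, id}; from S->false we get {false}. So FIRST(S) = {epsilon, false, id}.
FIRST(B): from B->J id we get {false, id}; from B->false false H we get {false}; from B->epsilon we get {epsilon}. So FIRST(B) = {epsilon, false, id}.
FIRST(H): from H->C C J we get {epsilon, false, id}; from H->epsilon we get {epsilon}. So FIRST(H) = {epsilon, false, id}.
FIRST(C): from C->epsilon we get {epsilon}; from C->J C false we get {false, id}. So FIRST(C) = {epsilon, false, id}.
FIRST(J): from J->B C C we get {epsilon, false, id}; from J->H S B id we get {false, id}. So FIRST(J) = {epsilon, false, id}.
FOLLOW(S) includes $ since S is the start symbol.
FOLLOW(S): in J->H S B id, S is followed by B id with FIRST {false, id}. Thus FOLLOW(S) = {$, false, id}.
FOLLOW(B): in S->B, the suffix after B is empty, so FOLLOW(B) ⊇ FOLLOW(S) = {$, false, id}; in J->B C C, B is followed by C C with FIRST {epsilon, false, id}; in J->B C C, the suffix after B is nullable, so FOLLOW(B) ⊇ FOLLOW(J) = {$, false, id}; in J->H S B id, B is followed by id with FIRST {id}. Thus FOLLOW(B) = {$, false, id}.
FOLLOW(H): in B->false false H, the suffix after H is empty, so FOLLOW(H) ⊇ FOLLOW(B) = {$, false, id}; in J->H S B id, H is followed by S B id with FIRST {false, id}. Thus FOLLOW(H) = {$, false, id}.
FOLLOW(J): in B->J id, J is followed by id with FIRST {id}; in H->C C J, the suffix after J is empty, so FOLLOW(J) ⊇ FOLLOW(H) = {$, false, id}; in C->J C false, J is followed by C false with FIRST {false, id}. Thus FOLLOW(J) = {$, false, id}.
FOLLOW(C): in H->C C J (occurrence 1), C is followed by C J with FIRST {epsilon, false, id}; in H->C C J (occurrence 1), the suffix after C is nullable, so FOLLOW(C) ⊇ FOLLOW(H) = {$, false, id}; in H->C C J (occurrence 2), C is followed by J with FIRST {epsilon, false, id}; in H->C C J (occurrence 2), the suffix after C is nullable, so FOLLOW(C) ⊇ FOLLOW(H) = {$, false, id}; in C->J C false, C is followed by false with FIRST {false}; in J->B C C (occurrence 1), C is followed by C with FIRST {epsilon, false, id}; in J->B C C (occurrence 1), the suffix after C is nullable, so FOLLOW(C) ⊇ FOLLOW(J) = {$, false, id}; in J->B C C (occurrence 2), the suffix after C is empty, so FOLLOW(C) ⊇ FOLLOW(J) = {$, false, id}. Thus FOLLOW(C) = {$, false, id}.

{$, false, id}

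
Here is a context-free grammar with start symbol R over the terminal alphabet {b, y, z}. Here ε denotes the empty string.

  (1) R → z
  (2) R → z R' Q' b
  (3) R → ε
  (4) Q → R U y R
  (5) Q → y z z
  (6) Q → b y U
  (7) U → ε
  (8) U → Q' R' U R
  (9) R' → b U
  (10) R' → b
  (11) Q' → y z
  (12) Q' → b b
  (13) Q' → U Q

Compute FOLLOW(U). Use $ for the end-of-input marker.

FIRST(R) = {ε, z}
FIRST(R') = {b}
FIRST(Q) = {b, y, z}  (via R U y R)
FIRST(U) = {ε, b, y, z}  (via Q' R' U R)
FIRST(Q') = {b, y, z}  (via U Q)
FOLLOW(R) includes $ since R is the start symbol.
FOLLOW(Q'): in R→z R' Q' b, Q' is followed by b with FIRST {b}; in U→Q' R' U R, Q' is followed by R' U R with FIRST {b}. Thus FOLLOW(Q') = {b}.
FOLLOW(Q): in Q'→U Q, the suffix after Q is empty, so FOLLOW(Q) ⊇ FOLLOW(Q') = {b}. Thus FOLLOW(Q) = {b}.
FOLLOW(R): in Q→R U y R (occurrence 1), R is followed by U y R with FIRST {b, y, z}; in Q→R U y R (occurrence 2), the suffix after R is empty, so FOLLOW(R) ⊇ FOLLOW(Q) = {b}; in U→Q' R' U R, the suffix after R is empty, so FOLLOW(R) ⊇ FOLLOW(U) = {b, y, z}. Thus FOLLOW(R) = {$, b, y, z}.
FOLLOW(U): in Q→R U y R, U is followed by y R with FIRST {y}; in Q→b y U, the suffix after U is empty, so FOLLOW(U) ⊇ FOLLOW(Q) = {b}; in U→Q' R' U R, U is followed by R with FIRST {ε, z}; in U→Q' R' U R, the suffix after U is nullable (adds nothing new); in R'→b U, the suffix after U is empty, so FOLLOW(U) ⊇ FOLLOW(R') = {b, y, z}; in Q'→U Q, U is followed by Q with FIRST {b, y, z}. Thus FOLLOW(U) = {b, y, z}.
FOLLOW(R'): in R→z R' Q' b, R' is followed by Q' b with FIRST {b, y, z}; in U→Q' R' U R, R' is followed by U R with FIRST {ε, b, y, z}; in U→Q' R' U R, the suffix after R' is nullable, so FOLLOW(R') ⊇ FOLLOW(U) = {b, y, z}. Thus FOLLOW(R') = {b, y, z}.

{b, y, z}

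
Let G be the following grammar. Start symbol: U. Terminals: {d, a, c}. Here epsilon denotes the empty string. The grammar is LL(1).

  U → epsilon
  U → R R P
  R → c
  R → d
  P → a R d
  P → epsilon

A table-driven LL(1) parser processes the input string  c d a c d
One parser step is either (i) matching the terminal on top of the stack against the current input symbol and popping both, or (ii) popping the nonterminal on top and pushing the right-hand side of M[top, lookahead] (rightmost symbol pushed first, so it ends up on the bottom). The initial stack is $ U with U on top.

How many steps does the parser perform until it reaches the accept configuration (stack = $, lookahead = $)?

step 1: stack=$ U  input=c d a c d $  — expand U → R R P
step 2: stack=$ P R R  input=c d a c d $  — expand R → c
step 3: stack=$ P R c  input=c d a c d $  — match c
step 4: stack=$ P R  input=d a c d $  — expand R → d
step 5: stack=$ P d  input=d a c d $  — match d
step 6: stack=$ P  input=a c d $  — expand P → a R d
step 7: stack=$ d R a  input=a c d $  — match a
step 8: stack=$ d R  input=c d $  — expand R → c
step 9: stack=$ d c  input=c d $  — match c
step 10: stack=$ d  input=d $  — match d
Accept reached after 10 steps.

10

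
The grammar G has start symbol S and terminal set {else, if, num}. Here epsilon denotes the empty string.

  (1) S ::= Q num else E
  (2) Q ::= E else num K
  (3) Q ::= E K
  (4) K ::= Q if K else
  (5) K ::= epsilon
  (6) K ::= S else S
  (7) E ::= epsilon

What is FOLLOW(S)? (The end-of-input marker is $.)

{$, else, if, num}

FIRST(E) = {epsilon}
FIRST(S) = {else, if, num}  (via Q num else E)
FIRST(Q) = {epsilon, else, if, num}  (via E else num K, E K)
FIRST(K) = {epsilon, else, if, num}  (via Q if K else, S else S)
FOLLOW(S) includes $ since S is the start symbol.
FOLLOW(Q): in S::=Q num else E, Q is followed by num else E with FIRST {num}; in K::=Q if K else, Q is followed by if K else with FIRST {if}. Thus FOLLOW(Q) = {if, num}.
FOLLOW(K): in Q::=E else num K, the suffix after K is empty, so FOLLOW(K) ⊇ FOLLOW(Q) = {if, num}; in Q::=E K, the suffix after K is empty, so FOLLOW(K) ⊇ FOLLOW(Q) = {if, num}; in K::=Q if K else, K is followed by else with FIRST {else}. Thus FOLLOW(K) = {else, if, num}.
FOLLOW(S): in K::=S else S (occurrence 1), S is followed by else S with FIRST {else}; in K::=S else S (occurrence 2), the suffix after S is empty, so FOLLOW(S) ⊇ FOLLOW(K) = {else, if, num}. Thus FOLLOW(S) = {$, else, if, num}.
FOLLOW(E): in S::=Q num else E, the suffix after E is empty, so FOLLOW(E) ⊇ FOLLOW(S) = {$, else, if, num}; in Q::=E else num K, E is followed by else num K with FIRST {else}; in Q::=E K, E is followed by K with FIRST {epsilon, else, if, num}; in Q::=E K, the suffix after E is nullable, so FOLLOW(E) ⊇ FOLLOW(Q) = {if, num}. Thus FOLLOW(E) = {$, else, if, num}.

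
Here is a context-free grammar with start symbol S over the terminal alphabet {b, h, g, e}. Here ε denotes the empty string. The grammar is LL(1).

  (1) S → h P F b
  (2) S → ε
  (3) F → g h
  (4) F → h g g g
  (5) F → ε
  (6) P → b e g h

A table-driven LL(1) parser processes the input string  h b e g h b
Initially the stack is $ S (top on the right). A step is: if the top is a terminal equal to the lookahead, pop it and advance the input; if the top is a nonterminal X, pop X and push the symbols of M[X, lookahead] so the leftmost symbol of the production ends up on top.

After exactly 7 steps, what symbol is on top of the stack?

F

step 1: stack=$ S  input=h b e g h b $  — expand S → h P F b
step 2: stack=$ b F P h  input=h b e g h b $  — match h
step 3: stack=$ b F P  input=b e g h b $  — expand P → b e g h
step 4: stack=$ b F h g e b  input=b e g h b $  — match b
step 5: stack=$ b F h g e  input=e g h b $  — match e
step 6: stack=$ b F h g  input=g h b $  — match g
step 7: stack=$ b F h  input=h b $  — match h
Stack after step 7: $ b F (top = F).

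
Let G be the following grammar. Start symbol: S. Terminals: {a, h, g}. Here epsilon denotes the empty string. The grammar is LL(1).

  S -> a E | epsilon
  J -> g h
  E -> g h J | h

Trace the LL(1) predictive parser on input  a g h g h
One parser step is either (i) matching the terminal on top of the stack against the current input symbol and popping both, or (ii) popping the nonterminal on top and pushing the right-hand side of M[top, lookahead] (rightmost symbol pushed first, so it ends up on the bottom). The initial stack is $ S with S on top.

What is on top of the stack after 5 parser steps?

step 1: stack=$ S  input=a g h g h $  — expand S -> a E
step 2: stack=$ E a  input=a g h g h $  — match a
step 3: stack=$ E  input=g h g h $  — expand E -> g h J
step 4: stack=$ J h g  input=g h g h $  — match g
step 5: stack=$ J h  input=h g h $  — match h
Stack after step 5: $ J (top = J).

J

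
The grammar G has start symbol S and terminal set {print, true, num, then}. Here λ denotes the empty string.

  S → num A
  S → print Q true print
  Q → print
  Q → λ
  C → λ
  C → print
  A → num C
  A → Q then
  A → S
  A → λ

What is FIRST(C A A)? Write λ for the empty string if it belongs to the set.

{λ, num, print, then}

FIRST(S): from S→num A we get {num}; from S→print Q true print we get {print}. So FIRST(S) = {num, print}.
FIRST(Q): from Q→print we get {print}; from Q→λ we get {λ}. So FIRST(Q) = {λ, print}.
FIRST(C): from C→λ we get {λ}; from C→print we get {print}. So FIRST(C) = {λ, print}.
FIRST(A): from A→num C we get {num}; from A→Q then we get {print, then}; from A→S we get {num, print}; from A→λ we get {λ}. So FIRST(A) = {λ, num, print, then}.
FIRST(C A A): take FIRST of each symbol in turn, carrying on past any symbol whose FIRST contains λ; result {λ, num, print, then}.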